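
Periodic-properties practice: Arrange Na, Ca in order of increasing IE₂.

The second ionization energy removes an electron from the +1 ion. For each element: Na⁺ is the bare [Ne] core; Ca⁺ still has 1 valence electron.
Core electrons are held far more tightly than valence electrons, so Na tops the IE_2 order.
Approximate IE_2 values (kJ/mol): Na 4562, Ca 1145.
So the second ionization energies run Ca < Na.

Ca, Na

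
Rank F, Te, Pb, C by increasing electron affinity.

Pb < C < Te < F

Electron affinity generally becomes more exothermic across a period toward the halogens and less exothermic down a group.
Here both period and group differ, so the two effects have to be weighed against each other.
C > Pb: C sits above Pb in group 14, so the down-group effect alone puts C higher.
Te > C: the two effects oppose for this pair; the across-period effect wins (190 vs 122 kJ/mol).
F > Te: relative to Te, both the across-period and down-group shifts push F's electron affinity up.
Tabulated electron affinity (kJ/mol): C 122, F 328, Te 190, Pb 35.
So from lowest to highest: Pb < C < Te < F.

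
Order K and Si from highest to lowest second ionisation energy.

K > Si

The second ionization energy removes an electron from the +1 ion. For each element: K⁺ is the bare [Ar] core; Si⁺ still has 3 valence electrons.
Breaking into a closed-shell core is much more expensive than removing a leftover valence electron — K has the largest IE_2 here.
Approximate IE_2 values (kJ/mol): K 3052, Si 1577.
Overall IE_2 order: Si < K.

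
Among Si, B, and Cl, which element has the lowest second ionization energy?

Consider each +1 ion: Si⁺ still has 3 valence electrons; B⁺ still has 2 valence electrons; Cl⁺ still has 6 valence electrons.
All are still removing valence electrons, so compare the +1 ions as you would atoms: IE_2 generally rises across a period (higher Z_eff) and falls down a group (larger shell), subject to the usual subshell exceptions.
Valence configurations: Si⁺ [Ne]3s²3p¹, B⁺ [He]2s², Cl⁺ [Ne]3s²3p⁴.
The numbers (kJ/mol): Si 1577, B 2427, Cl 2298.
Putting it together, IE_2: Si < Cl < B.

Si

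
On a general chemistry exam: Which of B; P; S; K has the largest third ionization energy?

Consider each +2 ion: B²⁺ still has 1 valence electron; P²⁺ still has 3 valence electrons; S²⁺ still has 4 valence electrons; K²⁺ is already 1 electron into the core.
Pulling an electron out of a noble-gas core costs far more than removing a remaining valence electron, so K sits at the high end of IE_3.
Valence configurations: B²⁺ [He]2s¹, P²⁺ [Ne]3s²3p¹, S²⁺ [Ne]3s²3p².
The numbers (kJ/mol): B 3660, P 2914, S 3357, K 4420.
Hence IE_3: P < S < B < K.

K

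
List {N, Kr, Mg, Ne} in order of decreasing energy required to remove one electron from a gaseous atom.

Ne > N > Kr > Mg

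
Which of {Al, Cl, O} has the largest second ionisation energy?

After 1 electron has been removed, what remains? Al⁺ still has 2 valence electrons; Cl⁺ still has 6 valence electrons; O⁺ still has 5 valence electrons.
All are still removing valence electrons, so compare the +1 ions as you would atoms: IE_2 generally rises across a period (higher Z_eff) and falls down a group (larger shell), subject to the usual subshell exceptions.
Valence configurations: Al⁺ [Ne]3s², Cl⁺ [Ne]3s²3p⁴, O⁺ [He]2s²2p³.
The numbers (kJ/mol): Al 1817, Cl 2298, O 3388.
So the second ionization energies run Al < Cl < O.

O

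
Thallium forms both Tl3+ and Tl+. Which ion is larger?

Tl+

Both ions have Z = 81 protons, but Tl3+ has lost more electrons, so its remaining electrons feel a larger effective nuclear charge per electron and are pulled in more tightly.
Higher positive charge → smaller ion, so Tl+ > Tl3+.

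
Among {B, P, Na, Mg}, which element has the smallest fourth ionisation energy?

P

The fourth ionization energy removes an electron from the +3 ion. For each element: B³⁺ is the bare [He] core; P³⁺ still has 2 valence electrons; Na³⁺ is already 2 electrons into the core; Mg³⁺ is already 1 electron into the core.
Core electrons are held far more tightly than valence electrons, so Na, Mg and B top the IE_4 order.
Tabulated IE_4 (kJ/mol): B 25026, P 4964, Na 9543, Mg 10543.
Putting it together, IE_4: P < Na < Mg < B.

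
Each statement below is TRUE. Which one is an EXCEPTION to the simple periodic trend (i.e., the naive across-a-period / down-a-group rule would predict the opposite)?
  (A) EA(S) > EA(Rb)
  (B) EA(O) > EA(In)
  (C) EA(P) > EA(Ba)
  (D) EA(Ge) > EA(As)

The general trend: electron affinity increases across a period and decreases down a group.
(A) S (period 3, group 16) vs Rb (period 5, group 1): the stated order agrees with the simple trend.
(B) O (period 2, group 16) vs In (period 5, group 13): the stated order agrees with the simple trend.
(C) P (period 3, group 15) vs Ba (period 6, group 2): the stated order agrees with the simple trend.
(D) Ge (period 4, group 14) vs As (period 4, group 15): the stated order contradicts the simple trend.
The exception is (D): adding an electron to As's half-filled 4p³ is unfavourable, so Ge (4p²) has the more exothermic EA.

(D)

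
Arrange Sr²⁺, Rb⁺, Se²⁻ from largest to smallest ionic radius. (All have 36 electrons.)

All of these have 36 electrons, so size is governed by nuclear charge alone: the more protons, the stronger the pull on the same electron cloud, and the smaller the ion.
Nuclear charges: Sr²⁺ (Z=38), Rb⁺ (Z=37), Se²⁻ (Z=34).
Largest to smallest: Se²⁻ > Rb⁺ > Sr²⁺.

Se²⁻ > Rb⁺ > Sr²⁺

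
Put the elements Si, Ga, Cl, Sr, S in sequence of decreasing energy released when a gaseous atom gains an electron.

Cl > S > Si > Ga > Sr

Si is in period 3, group 14; S is in period 3, group 16; Cl is in period 3, group 17; Ga is in period 4, group 13; Sr is in period 5, group 2.
EA tends to increase across a period and decrease down a group, though the pattern is less regular than for IE or radius.
Neither a single period nor a single group — weigh both effects.
Ga > Sr: both effects reinforce here, so Ga is clearly the higher of the two.
Si > Ga: both effects reinforce here, so Si is clearly the higher of the two.
S > Si: both are in period 3; the period trend gives S the larger value.
Cl > S: both are in period 3; the period trend gives Cl the larger value.
For reference (kJ/mol): Si 134, S 200, Cl 349, Ga 29, Sr 5.
So from highest to lowest: Cl > S > Si > Ga > Sr.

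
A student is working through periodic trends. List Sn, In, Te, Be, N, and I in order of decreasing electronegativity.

Be is in period 2, group 2; N is in period 2, group 15; In is in period 5, group 13; Sn is in period 5, group 14; Te is in period 5, group 16; I is in period 5, group 17.
Atoms toward the upper right of the periodic table pull bonding electrons most strongly.
These span different periods and groups, so the two trends combine.
In > Be: the two effects oppose for this pair; the across-period effect wins (1.78 vs 1.57).
Sn > In: Sn lies to the right of In in period 5, so the across-period effect alone puts Sn higher.
Te > Sn: Te lies to the right of Sn in period 5, so the across-period effect alone puts Te higher.
I > Te: I lies to the right of Te in period 5, so the across-period effect alone puts I higher.
N > I: the two effects oppose for this pair; the down-group effect wins (3.04 vs 2.66).
Approximate values (Pauling): Be 1.57, N 3.04, In 1.78, Sn 1.96, Te 2.10, I 2.66.
So from highest to lowest: N > I > Te > Sn > In > Be.

N, I, Te, Sn, In, Be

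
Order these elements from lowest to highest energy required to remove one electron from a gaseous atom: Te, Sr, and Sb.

Sr is in period 5, group 2; Sb is in period 5, group 15; Te is in period 5, group 16.
IE₁ increases left→right with effective nuclear charge and decreases top→bottom as the valence shell moves farther out.
All lie in period 5, so first ionization energy increases left to right.
So from lowest to highest: Sr < Sb < Te.

Sr < Sb < Te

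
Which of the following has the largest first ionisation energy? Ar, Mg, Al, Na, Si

Ar

First ionization energy rises across a period (greater Z_eff holds electrons more tightly) and falls down a group (valence electrons are farther from the nucleus).
All lie in period 3; the across-period trend (first ionization energy increases left to right) applies, with the exception below.
Note the exception: Mg has a higher first ionization energy than Al, contrary to the simple trend — Al's single 3p electron is easier to remove than one from Mg's filled 3s².
Tabulated first ionization energy (kJ/mol): Na 496, Mg 738, Al 578, Si 786, Ar 1521.
The largest first ionisation energy among these belongs to Ar.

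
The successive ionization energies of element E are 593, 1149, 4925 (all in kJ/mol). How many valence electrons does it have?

2

Look for the largest jump between consecutive ionization energies: IE3/IE2 ≈ 4.3, far larger than any earlier ratio.
That jump marks the point where a core electron is being removed. So the atom has 2 valence electrons.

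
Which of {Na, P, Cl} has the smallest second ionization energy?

Consider each +1 ion: Na⁺ is the bare [Ne] core; P⁺ still has 4 valence electrons; Cl⁺ still has 6 valence electrons.
Core electrons are held far more tightly than valence electrons, so Na tops the IE_2 order.
Valence configurations: P⁺ [Ne]3s²3p², Cl⁺ [Ne]3s²3p⁴.
Tabulated IE_2 (kJ/mol): Na 4562, P 1907, Cl 2298.
Overall IE_2 order: P < Cl < Na.

P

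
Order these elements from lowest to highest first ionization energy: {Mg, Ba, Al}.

Mg is in period 3, group 2; Al is in period 3, group 13; Ba is in period 6, group 2.
Across a period the outer electron is held more tightly (higher IE₁); down a group it sits in a higher shell, more shielded, and comes off more easily.
These span different periods and groups, so the two trends combine.
Al > Ba: both effects reinforce here, so Al is clearly the higher of the two.
Mg > Al: this pair runs against the simple trend — see the exception note.
Note the exception: Mg has a higher first ionization energy than Al, contrary to the simple trend — Al's single 3p electron is easier to remove than one from Mg's filled 3s².
Tabulated first ionization energy (kJ/mol): Mg 738, Al 578, Ba 503.
So from lowest to highest: Ba < Al < Mg.

Ba < Al < Mg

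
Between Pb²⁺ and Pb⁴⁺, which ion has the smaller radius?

Pb⁴⁺

Both ions have Z = 82 protons, but Pb⁴⁺ has lost more electrons, so its remaining electrons feel a larger effective nuclear charge per electron and are pulled in more tightly.
Higher positive charge → smaller ion, so Pb²⁺ > Pb⁴⁺.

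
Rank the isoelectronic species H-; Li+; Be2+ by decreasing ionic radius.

H- > Li+ > Be2+

All of these have 2 electrons, so size is governed by nuclear charge alone: the more protons, the stronger the pull on the same electron cloud, and the smaller the ion.
Nuclear charges: Be2+ (Z=4), Li+ (Z=3), H- (Z=1).
Largest to smallest: H- > Li+ > Be2+.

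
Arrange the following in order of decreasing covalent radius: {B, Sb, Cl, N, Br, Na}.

Na > Sb > Br > Cl > B > N

B is in period 2, group 13; N is in period 2, group 15; Na is in period 3, group 1; Cl is in period 3, group 17; Br is in period 4, group 17; Sb is in period 5, group 15.
Radius decreases left→right (rising Z_eff, same n) and increases top→bottom (higher n).
These span different periods and groups, so the two trends combine.
B > N: B lies to the left of N in period 2, so the across-period effect alone puts B larger.
Cl > B: the two effects oppose for this pair; the down-group effect wins (99 vs 85 pm).
Br > Cl: Br sits below Cl in group 17, so the down-group effect alone puts Br larger.
Sb > Br: relative to Br, both the across-period and down-group shifts push Sb's atomic radius up.
Na > Sb: period and group pull opposite ways; the across-period shift dominates (155 vs 140 pm).
Approximate values (pm): B 85, N 71, Na 155, Cl 99, Br 114, Sb 140.
So from largest to smallest: Na > Sb > Br > Cl > B > N.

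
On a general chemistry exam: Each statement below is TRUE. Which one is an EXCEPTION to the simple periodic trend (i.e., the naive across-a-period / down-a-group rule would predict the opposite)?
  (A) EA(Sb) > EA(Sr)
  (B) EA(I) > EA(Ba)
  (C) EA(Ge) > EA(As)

The general trend: electron affinity increases across a period and decreases down a group.
(A) Sb (period 5, group 15) vs Sr (period 5, group 2): the stated order agrees with the simple trend.
(B) I (period 5, group 17) vs Ba (period 6, group 2): the stated order agrees with the simple trend.
(C) Ge (period 4, group 14) vs As (period 4, group 15): the stated order contradicts the simple trend.
The exception is (C): adding an electron to As's half-filled 4p³ is unfavourable, so Ge (4p²) has the more exothermic EA.

(C)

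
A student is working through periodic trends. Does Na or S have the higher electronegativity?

S

Na is in period 3, group 1; S is in period 3, group 16.
Smaller atoms with higher effective nuclear charge are more electronegative.
All lie in period 3, so electronegativity increases left to right.
So S has the higher electronegativity (S > Na).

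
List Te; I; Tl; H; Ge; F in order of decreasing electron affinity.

H is in period 1, group 1; F is in period 2, group 17; Ge is in period 4, group 14; Te is in period 5, group 16; I is in period 5, group 17; Tl is in period 6, group 13.
Electron affinity generally becomes more exothermic across a period toward the halogens and less exothermic down a group.
Here both period and group differ, so the two effects have to be weighed against each other.
H > Tl: the two effects oppose for this pair; the down-group effect wins (73 vs 19 kJ/mol).
Ge > H: period and group pull opposite ways; the across-period shift dominates (119 vs 73 kJ/mol).
Te > Ge: the two effects oppose for this pair; the across-period effect wins (190 vs 119 kJ/mol).
I > Te: I lies to the right of Te in period 5, so the across-period effect alone puts I higher.
F > I: F sits above I in group 17, so the down-group effect alone puts F higher.
For reference (kJ/mol): H 73, F 328, Ge 119, Te 190, I 295, Tl 19.
So from highest to lowest: F > I > Te > Ge > H > Tl.

F > I > Te > Ge > H > Tl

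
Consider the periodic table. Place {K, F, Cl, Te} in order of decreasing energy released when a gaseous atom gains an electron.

F is in period 2, group 17; Cl is in period 3, group 17; K is in period 4, group 1; Te is in period 5, group 16.
Adding an electron releases more energy for atoms nearer the top right (short of the noble gases).
Neither a single period nor a single group — weigh both effects.
Te > K: period and group pull opposite ways; the across-period shift dominates (190 vs 48 kJ/mol).
F > Te: relative to Te, both the across-period and down-group shifts push F's electron affinity up.
Cl > F: this pair runs against the simple trend — see the exception note.
Note the exception: Cl has a higher electron affinity than F, contrary to the simple trend — F's small 2p subshell makes the incoming electron feel strong e⁻–e⁻ repulsion, so Cl actually releases more energy on gaining an electron.
Approximate values (kJ/mol): F 328, Cl 349, K 48, Te 190.
So from highest to lowest: Cl > F > Te > K.

Cl > F > Te > K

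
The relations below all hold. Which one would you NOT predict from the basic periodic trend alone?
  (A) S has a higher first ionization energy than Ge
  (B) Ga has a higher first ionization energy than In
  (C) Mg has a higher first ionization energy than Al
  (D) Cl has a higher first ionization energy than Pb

(C)

The general trend: first ionization energy increases across a period and decreases down a group.
(A) S (period 3, group 16) vs Ge (period 4, group 14): the stated order agrees with the simple trend.
(B) Ga (period 4, group 13) vs In (period 5, group 13): the stated order agrees with the simple trend.
(C) Mg (period 3, group 2) vs Al (period 3, group 13): the stated order contradicts the simple trend.
(D) Cl (period 3, group 17) vs Pb (period 6, group 14): the stated order agrees with the simple trend.
The exception is (C): Al's single 3p electron is easier to remove than one from Mg's filled 3s².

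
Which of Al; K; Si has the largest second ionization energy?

K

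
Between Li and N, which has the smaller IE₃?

IE_3 is the cost of taking one more electron from the +2 cation: Li²⁺ is already 1 electron into the core; N²⁺ still has 3 valence electrons.
Core electrons are held far more tightly than valence electrons, so Li tops the IE_3 order.
Tabulated IE_3 (kJ/mol): Li 11815, N 4578.
Overall IE_3 order: N < Li.

N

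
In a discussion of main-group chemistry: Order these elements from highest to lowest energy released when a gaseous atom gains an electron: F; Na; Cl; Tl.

Electron affinity generally becomes more exothermic across a period toward the halogens and less exothermic down a group.
These span different periods and groups, so the two trends combine.
Na > Tl: period and group pull opposite ways; the down-group shift dominates (53 vs 19 kJ/mol).
F > Na: both effects reinforce here, so F is clearly the higher of the two.
Cl > F: this pair runs against the simple trend — see the exception note.
Note the exception: Cl has a higher electron affinity than F, contrary to the simple trend — F's small 2p subshell makes the incoming electron feel strong e⁻–e⁻ repulsion, so Cl actually releases more energy on gaining an electron.
For reference (kJ/mol): F 328, Na 53, Cl 349, Tl 19.
So from highest to lowest: Cl > F > Na > Tl.

Cl > F > Na > Tl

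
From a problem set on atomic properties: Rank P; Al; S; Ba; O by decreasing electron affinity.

Electron affinity generally becomes more exothermic across a period toward the halogens and less exothermic down a group.
Here both period and group differ, so the two effects have to be weighed against each other.
Al > Ba: relative to Ba, both the across-period and down-group shifts push Al's electron affinity up.
P > Al: P lies to the right of Al in period 3, so the across-period effect alone puts P higher.
O > P: both effects reinforce here, so O is clearly the higher of the two.
S > O: this pair runs against the simple trend — see the exception note.
Note the exception: S has a higher electron affinity than O, contrary to the simple trend — the compact 2p subshell of O repels the added electron more than S's larger 3p does.
Tabulated electron affinity (kJ/mol): O 141, Al 42, P 72, S 200, Ba 14.
So from highest to lowest: S > O > P > Al > Ba.

S > O > P > Al > Ba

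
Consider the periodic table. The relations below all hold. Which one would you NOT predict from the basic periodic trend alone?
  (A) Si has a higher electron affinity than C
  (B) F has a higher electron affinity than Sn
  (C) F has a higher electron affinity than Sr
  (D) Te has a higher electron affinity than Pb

The general trend: electron affinity increases across a period and decreases down a group.
(A) Si (period 3, group 14) vs C (period 2, group 14): the stated order contradicts the simple trend.
(B) F (period 2, group 17) vs Sn (period 5, group 14): the stated order agrees with the simple trend.
(C) F (period 2, group 17) vs Sr (period 5, group 2): the stated order agrees with the simple trend.
(D) Te (period 5, group 16) vs Pb (period 6, group 14): the stated order agrees with the simple trend.
The exception is (A): Si's larger, more diffuse 3p orbitals accept an added electron slightly more readily than C's compact 2p.

(A)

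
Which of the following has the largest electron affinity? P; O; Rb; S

S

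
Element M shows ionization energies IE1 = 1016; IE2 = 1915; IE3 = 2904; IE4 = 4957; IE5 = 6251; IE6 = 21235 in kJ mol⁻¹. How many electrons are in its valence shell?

5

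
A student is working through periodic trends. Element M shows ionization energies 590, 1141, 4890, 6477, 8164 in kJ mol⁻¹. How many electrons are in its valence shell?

Look for the largest jump between consecutive ionization energies: IE3/IE2 ≈ 4.3, far larger than any earlier ratio.
That jump marks the point where a core electron is being removed. So the atom has 2 valence electrons.

2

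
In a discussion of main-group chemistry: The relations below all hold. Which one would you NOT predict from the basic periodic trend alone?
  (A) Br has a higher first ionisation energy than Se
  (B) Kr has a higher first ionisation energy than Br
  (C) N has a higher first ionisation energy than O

(C)

The general trend: first ionisation energy increases across a period and decreases down a group.
(A) Br (period 4, group 17) vs Se (period 4, group 16): the stated order agrees with the simple trend.
(B) Kr (period 4, group 18) vs Br (period 4, group 17): the stated order agrees with the simple trend.
(C) N (period 2, group 15) vs O (period 2, group 16): the stated order contradicts the simple trend.
The exception is (C): pairing an electron in O's 2p⁴ costs repulsion energy, so O ionizes more easily than half-filled N (2p³).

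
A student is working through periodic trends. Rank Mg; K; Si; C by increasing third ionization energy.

Si, K, C, Mg

Consider each +2 ion: Mg²⁺ is the bare [Ne] core; K²⁺ is already 1 electron into the core; Si²⁺ still has 2 valence electrons; C²⁺ still has 2 valence electrons.
Usually core removal costs more than valence removal, but here the competition is close: a tightly held n=2 valence electron can cost more to remove than an n=3 core electron, so the actual values have to decide it.
Valence configurations: Si²⁺ [Ne]3s², C²⁺ [He]2s².
The numbers (kJ/mol): Mg 7733, K 4420, Si 3232, C 4620.
Hence IE_3: Si < K < C < Mg.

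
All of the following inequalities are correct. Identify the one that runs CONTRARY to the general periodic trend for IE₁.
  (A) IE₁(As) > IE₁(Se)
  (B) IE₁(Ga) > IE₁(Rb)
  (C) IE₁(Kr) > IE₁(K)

(A)

The general trend: IE₁ increases across a period and decreases down a group.
(A) As (period 4, group 15) vs Se (period 4, group 16): the stated order contradicts the simple trend.
(B) Ga (period 4, group 13) vs Rb (period 5, group 1): the stated order agrees with the simple trend.
(C) Kr (period 4, group 18) vs K (period 4, group 1): the stated order agrees with the simple trend.
The exception is (A): Se (4p⁴) ionizes more easily than half-filled As (4p³).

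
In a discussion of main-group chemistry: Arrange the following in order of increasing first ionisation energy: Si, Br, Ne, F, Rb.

Rb < Si < Br < F < Ne

First ionization energy rises across a period (greater Z_eff holds electrons more tightly) and falls down a group (valence electrons are farther from the nucleus).
Here both period and group differ, so the two effects have to be weighed against each other.
Si > Rb: both effects reinforce here, so Si is clearly the higher of the two.
Br > Si: period and group pull opposite ways; the across-period shift dominates (1140 vs 786 kJ/mol).
F > Br: F sits above Br in group 17, so the down-group effect alone puts F higher.
Ne > F: Ne lies to the right of F in period 2, so the across-period effect alone puts Ne higher.
For reference (kJ/mol): F 1681, Ne 2081, Si 786, Br 1140, Rb 403.
So from lowest to highest: Rb < Si < Br < F < Ne.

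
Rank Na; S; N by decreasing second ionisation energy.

Na > N > S

Consider each +1 ion: Na⁺ is the bare [Ne] core; S⁺ still has 5 valence electrons; N⁺ still has 4 valence electrons.
Pulling an electron out of a noble-gas core costs far more than removing a remaining valence electron, so Na sits at the high end of IE_2.
Valence configurations: S⁺ [Ne]3s²3p³, N⁺ [He]2s²2p².
Approximate IE_2 values (kJ/mol): Na 4562, S 2252, N 2856.
Overall IE_2 order: S < N < Na.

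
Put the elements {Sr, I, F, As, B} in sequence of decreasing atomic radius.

Sr > I > As > B > F

B is in period 2, group 13; F is in period 2, group 17; As is in period 4, group 15; Sr is in period 5, group 2; I is in period 5, group 17.
Across a period the added protons contract the valence shell; down a group each new principal shell makes the atom larger.
Here both period and group differ, so the two effects have to be weighed against each other.
B > F: both are in period 2; the period trend gives B the larger value.
As > B: the two effects oppose for this pair; the down-group effect wins (121 vs 85 pm).
I > As: the two effects oppose for this pair; the down-group effect wins (133 vs 121 pm).
Sr > I: Sr lies to the left of I in period 5, so the across-period effect alone puts Sr larger.
Tabulated atomic radius (pm): B 85, F 64, As 121, Sr 185, I 133.
So from largest to smallest: Sr > I > As > B > F.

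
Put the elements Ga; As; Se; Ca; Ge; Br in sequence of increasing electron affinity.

Ca is in period 4, group 2; Ga is in period 4, group 13; Ge is in period 4, group 14; As is in period 4, group 15; Se is in period 4, group 16; Br is in period 4, group 17.
Adding an electron releases more energy for atoms nearer the top right (short of the noble gases).
All lie in period 4; the across-period trend (electron affinity increases left to right) applies, with the exception below.
Note the exception: Ge has a higher electron affinity than As, contrary to the simple trend — adding an electron to As's half-filled 4p³ is unfavourable, so Ge (4p²) has the more exothermic EA.
Approximate values (kJ/mol): Ca 2, Ga 29, Ge 119, As 78, Se 195, Br 325.
So from lowest to highest: Ca < Ga < As < Ge < Se < Br.

Ca, Ga, As, Ge, Se, Br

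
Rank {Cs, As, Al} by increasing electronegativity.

Cs < Al < As

Smaller atoms with higher effective nuclear charge are more electronegative.
These span different periods and groups, so the two trends combine.
Al > Cs: relative to Cs, both the across-period and down-group shifts push Al's electronegativity up.
As > Al: period and group pull opposite ways; the across-period shift dominates (2.18 vs 1.61).
Approximate values (Pauling): Al 1.61, As 2.18, Cs 0.79.
So from lowest to highest: Cs < Al < As.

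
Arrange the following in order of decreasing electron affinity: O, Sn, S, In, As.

S > O > Sn > As > In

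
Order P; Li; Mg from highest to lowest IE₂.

Li > P > Mg

IE_2 is the cost of taking one more electron from the +1 cation: P⁺ still has 4 valence electrons; Li⁺ is the bare [He] core; Mg⁺ still has 1 valence electron.
Core electrons are held far more tightly than valence electrons, so Li tops the IE_2 order.
Valence configurations: P⁺ [Ne]3s²3p², Mg⁺ [Ne]3s¹.
Approximate IE_2 values (kJ/mol): P 1907, Li 7298, Mg 1451.
Hence IE_2: Mg < P < Li.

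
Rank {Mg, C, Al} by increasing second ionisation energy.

Consider each +1 ion: Mg⁺ still has 1 valence electron; C⁺ still has 3 valence electrons; Al⁺ still has 2 valence electrons.
All are still removing valence electrons, so compare the +1 ions as you would atoms: IE_2 generally rises across a period (higher Z_eff) and falls down a group (larger shell), subject to the usual subshell exceptions.
Valence configurations: Mg⁺ [Ne]3s¹, C⁺ [He]2s²2p¹, Al⁺ [Ne]3s².
Approximate IE_2 values (kJ/mol): Mg 1451, C 2353, Al 1817.
Overall IE_2 order: Mg < Al < C.

Mg < Al < C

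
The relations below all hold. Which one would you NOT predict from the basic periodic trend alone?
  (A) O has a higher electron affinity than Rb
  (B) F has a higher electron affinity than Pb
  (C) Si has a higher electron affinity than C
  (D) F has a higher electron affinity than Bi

The general trend: electron affinity increases across a period and decreases down a group.
(A) O (period 2, group 16) vs Rb (period 5, group 1): the stated order agrees with the simple trend.
(B) F (period 2, group 17) vs Pb (period 6, group 14): the stated order agrees with the simple trend.
(C) Si (period 3, group 14) vs C (period 2, group 14): the stated order contradicts the simple trend.
(D) F (period 2, group 17) vs Bi (period 6, group 15): the stated order agrees with the simple trend.
The exception is (C): Si's larger, more diffuse 3p orbitals accept an added electron slightly more readily than C's compact 2p.

(C)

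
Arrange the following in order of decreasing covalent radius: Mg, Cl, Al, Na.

Na is in period 3, group 1; Mg is in period 3, group 2; Al is in period 3, group 13; Cl is in period 3, group 17.
Across a period the added protons contract the valence shell; down a group each new principal shell makes the atom larger.
All lie in period 3, so atomic radius increases right to left.
So from largest to smallest: Na > Mg > Al > Cl.

Na > Mg > Al > Cl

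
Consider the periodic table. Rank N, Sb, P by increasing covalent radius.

Atomic radius shrinks across a period as nuclear charge pulls the same shell inward, and grows down a group as new shells are added.
All are in group 15, so atomic radius increases down the group.
So from smallest to largest: N < P < Sb.

N < P < Sb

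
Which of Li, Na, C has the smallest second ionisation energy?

Consider each +1 ion: Li⁺ is the bare [He] core; Na⁺ is the bare [Ne] core; C⁺ still has 3 valence electrons.
Breaking into a closed-shell core is much more expensive than removing a leftover valence electron — Na and Li have the largest IE_2 here.
Tabulated IE_2 (kJ/mol): Li 7298, Na 4562, C 2353.
Hence IE_2: C < Na < Li.

C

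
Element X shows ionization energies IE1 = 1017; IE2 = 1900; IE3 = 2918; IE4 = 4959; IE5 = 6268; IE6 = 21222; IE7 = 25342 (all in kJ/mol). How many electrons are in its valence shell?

Look for the largest jump between consecutive ionization energies: IE6/IE5 ≈ 3.4, far larger than any earlier ratio.
That jump marks the point where a core electron is being removed. So the atom has 5 valence electrons.

5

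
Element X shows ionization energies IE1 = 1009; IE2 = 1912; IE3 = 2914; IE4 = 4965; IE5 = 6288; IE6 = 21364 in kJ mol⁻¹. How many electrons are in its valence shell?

5

Look for the largest jump between consecutive ionization energies: IE6/IE5 ≈ 3.4, far larger than any earlier ratio.
That jump marks the point where a core electron is being removed. So the atom has 5 valence electrons.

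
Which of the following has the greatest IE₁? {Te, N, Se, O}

N

N is in period 2, group 15; O is in period 2, group 16; Se is in period 4, group 16; Te is in period 5, group 16.
First ionization energy rises across a period (greater Z_eff holds electrons more tightly) and falls down a group (valence electrons are farther from the nucleus).
These span different periods and groups, so the two trends combine.
Se > Te: Se sits above Te in group 16, so the down-group effect alone puts Se higher.
O > Se: O sits above Se in group 16, so the down-group effect alone puts O higher.
N > O: this pair runs against the simple trend — see the exception note.
Note the exception: N has a higher first ionization energy than O, contrary to the simple trend — pairing an electron in O's 2p⁴ costs repulsion energy, so O ionizes more easily than half-filled N (2p³).
Tabulated first ionization energy (kJ/mol): N 1402, O 1314, Se 941, Te 869.
The greatest IE₁ among these belongs to N.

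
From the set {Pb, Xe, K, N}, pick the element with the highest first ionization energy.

N is in period 2, group 15; K is in period 4, group 1; Xe is in period 5, group 18; Pb is in period 6, group 14.
First ionization energy rises across a period (greater Z_eff holds electrons more tightly) and falls down a group (valence electrons are farther from the nucleus).
Neither a single period nor a single group — weigh both effects.
Pb > K: period and group pull opposite ways; the across-period shift dominates (716 vs 419 kJ/mol).
Xe > Pb: relative to Pb, both the across-period and down-group shifts push Xe's first ionization energy up.
N > Xe: period and group pull opposite ways; the down-group shift dominates (1402 vs 1170 kJ/mol).
For reference (kJ/mol): N 1402, K 419, Xe 1170, Pb 716.
The highest first ionization energy among these belongs to N.

N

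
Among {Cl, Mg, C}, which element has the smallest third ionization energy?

Cl

The third ionization energy removes an electron from the +2 ion. For each element: Cl²⁺ still has 5 valence electrons; Mg²⁺ is the bare [Ne] core; C²⁺ still has 2 valence electrons.
Breaking into a closed-shell core is much more expensive than removing a leftover valence electron — Mg has the largest IE_3 here.
Valence configurations: Cl²⁺ [Ne]3s²3p³, C²⁺ [He]2s².
Approximate IE_3 values (kJ/mol): Cl 3822, Mg 7733, C 4620.
So the third ionization energies run Cl < C < Mg.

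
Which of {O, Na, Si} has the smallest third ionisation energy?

Si

IE_3 is the cost of taking one more electron from the +2 cation: O²⁺ still has 4 valence electrons; Na²⁺ is already 1 electron into the core; Si²⁺ still has 2 valence electrons.
Core electrons are held far more tightly than valence electrons, so Na tops the IE_3 order.
Valence configurations: O²⁺ [He]2s²2p², Si²⁺ [Ne]3s².
The numbers (kJ/mol): O 5300, Na 6910, Si 3232.
Overall IE_3 order: Si < O < Na.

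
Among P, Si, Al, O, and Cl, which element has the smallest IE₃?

Consider each +2 ion: P²⁺ still has 3 valence electrons; Si²⁺ still has 2 valence electrons; Al²⁺ still has 1 valence electron; O²⁺ still has 4 valence electrons; Cl²⁺ still has 5 valence electrons.
All are still removing valence electrons, so compare the +2 ions as you would atoms: IE_3 generally rises across a period (higher Z_eff) and falls down a group (larger shell), subject to the usual subshell exceptions.
Valence configurations: P²⁺ [Ne]3s²3p¹, Si²⁺ [Ne]3s², Al²⁺ [Ne]3s¹, O²⁺ [He]2s²2p², Cl²⁺ [Ne]3s²3p³.
P²⁺ loses a lone 3p electron whereas Si²⁺ must break into a filled 3s² pair, so IE_3(Si) > IE_3(P) even though P has the higher nuclear charge.
Tabulated IE_3 (kJ/mol): P 2914, Si 3232, Al 2745, O 5300, Cl 3822.
Putting it together, IE_3: Al < P < Si < Cl < O.

Al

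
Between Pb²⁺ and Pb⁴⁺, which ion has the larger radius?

Both ions have Z = 82 protons, but Pb⁴⁺ has lost more electrons, so its remaining electrons feel a larger effective nuclear charge per electron and are pulled in more tightly.
Higher positive charge → smaller ion, so Pb²⁺ > Pb⁴⁺.

Pb²⁺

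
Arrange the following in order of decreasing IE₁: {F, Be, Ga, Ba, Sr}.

F, Be, Ga, Sr, Ba

Be is in period 2, group 2; F is in period 2, group 17; Ga is in period 4, group 13; Sr is in period 5, group 2; Ba is in period 6, group 2.
Across a period the outer electron is held more tightly (higher IE₁); down a group it sits in a higher shell, more shielded, and comes off more easily.
These span different periods and groups, so the two trends combine.
Sr > Ba: Sr sits above Ba in group 2, so the down-group effect alone puts Sr higher.
Ga > Sr: both effects reinforce here, so Ga is clearly the higher of the two.
Be > Ga: period and group pull opposite ways; the down-group shift dominates (900 vs 579 kJ/mol).
F > Be: F lies to the right of Be in period 2, so the across-period effect alone puts F higher.
For reference (kJ/mol): Be 900, F 1681, Ga 579, Sr 550, Ba 503.
So from highest to lowest: F > Be > Ga > Sr > Ba.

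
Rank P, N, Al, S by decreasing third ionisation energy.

N > S > P > Al

After 2 electrons have been removed, what remains? P²⁺ still has 3 valence electrons; N²⁺ still has 3 valence electrons; Al²⁺ still has 1 valence electron; S²⁺ still has 4 valence electrons.
All are still removing valence electrons, so compare the +2 ions as you would atoms: IE_3 generally rises across a period (higher Z_eff) and falls down a group (larger shell), subject to the usual subshell exceptions.
Valence configurations: P²⁺ [Ne]3s²3p¹, N²⁺ [He]2s²2p¹, Al²⁺ [Ne]3s¹, S²⁺ [Ne]3s²3p².
The numbers (kJ/mol): P 2914, N 4578, Al 2745, S 3357.
Putting it together, IE_3: Al < P < S < N.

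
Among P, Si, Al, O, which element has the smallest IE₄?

Si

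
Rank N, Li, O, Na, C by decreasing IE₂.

Li, Na, O, N, C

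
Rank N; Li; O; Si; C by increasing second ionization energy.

Consider each +1 ion: N⁺ still has 4 valence electrons; Li⁺ is the bare [He] core; O⁺ still has 5 valence electrons; Si⁺ still has 3 valence electrons; C⁺ still has 3 valence electrons.
Breaking into a closed-shell core is much more expensive than removing a leftover valence electron — Li has the largest IE_2 here.
Valence configurations: N⁺ [He]2s²2p², O⁺ [He]2s²2p³, Si⁺ [Ne]3s²3p¹, C⁺ [He]2s²2p¹.
Tabulated IE_2 (kJ/mol): N 2856, Li 7298, O 3388, Si 1577, C 2353.
Hence IE_2: Si < C < N < O < Li.

Si < C < N < O < Li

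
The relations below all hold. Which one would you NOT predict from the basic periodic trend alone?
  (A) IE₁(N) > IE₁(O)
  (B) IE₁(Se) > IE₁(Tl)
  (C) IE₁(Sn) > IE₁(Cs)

(A)

The general trend: first ionisation energy increases across a period and decreases down a group.
(A) N (period 2, group 15) vs O (period 2, group 16): the stated order contradicts the simple trend.
(B) Se (period 4, group 16) vs Tl (period 6, group 13): the stated order agrees with the simple trend.
(C) Sn (period 5, group 14) vs Cs (period 6, group 1): the stated order agrees with the simple trend.
The exception is (A): pairing an electron in O's 2p⁴ costs repulsion energy, so O ionizes more easily than half-filled N (2p³).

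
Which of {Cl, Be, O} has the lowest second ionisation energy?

IE_2 is the cost of taking one more electron from the +1 cation: Cl⁺ still has 6 valence electrons; Be⁺ still has 1 valence electron; O⁺ still has 5 valence electrons.
All are still removing valence electrons, so compare the +1 ions as you would atoms: IE_2 generally rises across a period (higher Z_eff) and falls down a group (larger shell), subject to the usual subshell exceptions.
Valence configurations: Cl⁺ [Ne]3s²3p⁴, Be⁺ [He]2s¹, O⁺ [He]2s²2p³.
Tabulated IE_2 (kJ/mol): Cl 2298, Be 1757, O 3388.
Putting it together, IE_2: Be < Cl < O.

Be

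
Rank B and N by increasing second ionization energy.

After 1 electron has been removed, what remains? B⁺ still has 2 valence electrons; N⁺ still has 4 valence electrons.
All are still removing valence electrons, so compare the +1 ions as you would atoms: IE_2 generally rises across a period (higher Z_eff) and falls down a group (larger shell), subject to the usual subshell exceptions.
Valence configurations: B⁺ [He]2s², N⁺ [He]2s²2p².
The numbers (kJ/mol): B 2427, N 2856.
Overall IE_2 order: B < N.

B, N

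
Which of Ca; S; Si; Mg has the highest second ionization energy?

S

IE_2 is the cost of taking one more electron from the +1 cation: Ca⁺ still has 1 valence electron; S⁺ still has 5 valence electrons; Si⁺ still has 3 valence electrons; Mg⁺ still has 1 valence electron.
All are still removing valence electrons, so compare the +1 ions as you would atoms: IE_2 generally rises across a period (higher Z_eff) and falls down a group (larger shell), subject to the usual subshell exceptions.
Valence configurations: Ca⁺ [Ar]4s¹, S⁺ [Ne]3s²3p³, Si⁺ [Ne]3s²3p¹, Mg⁺ [Ne]3s¹.
The numbers (kJ/mol): Ca 1145, S 2252, Si 1577, Mg 1451.
So the second ionization energies run Ca < Mg < Si < S.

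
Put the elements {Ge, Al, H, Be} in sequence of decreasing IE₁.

H > Be > Ge > Al

H is in period 1, group 1; Be is in period 2, group 2; Al is in period 3, group 13; Ge is in period 4, group 14.
Removing the outermost electron gets harder across a period and easier down a group.
These sit on a diagonal, where the across-period and down-group effects partly cancel.
Ge > Al: the two effects oppose for this pair; the across-period effect wins (762 vs 578 kJ/mol).
Be > Ge: the two effects oppose for this pair; the down-group effect wins (900 vs 762 kJ/mol).
H > Be: period and group pull opposite ways; the down-group shift dominates (1312 vs 900 kJ/mol).
For reference (kJ/mol): H 1312, Be 900, Al 578, Ge 762.
So from highest to lowest: H > Be > Ge > Al.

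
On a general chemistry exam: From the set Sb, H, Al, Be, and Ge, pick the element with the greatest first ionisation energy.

H

IE₁ increases left→right with effective nuclear charge and decreases top→bottom as the valence shell moves farther out.
A diagonal step moves right (one effect) and down (the opposite effect) at once.
Ge > Al: period and group pull opposite ways; the across-period shift dominates (762 vs 578 kJ/mol).
Sb > Ge: period and group pull opposite ways; the across-period shift dominates (831 vs 762 kJ/mol).
Be > Sb: the two effects oppose for this pair; the down-group effect wins (900 vs 831 kJ/mol).
H > Be: period and group pull opposite ways; the down-group shift dominates (1312 vs 900 kJ/mol).
Approximate values (kJ/mol): H 1312, Be 900, Al 578, Ge 762, Sb 831.
The greatest first ionisation energy among these belongs to H.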